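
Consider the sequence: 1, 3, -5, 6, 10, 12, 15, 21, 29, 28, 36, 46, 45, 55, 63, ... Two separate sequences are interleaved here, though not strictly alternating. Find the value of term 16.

Positions follow the repeating pattern AAB; grouping by letter gives 2 tracks.
Track A: 1, 3, 6, 10, 15, 21, 28, 36, 45, 55. The triangular numbers T_1, T_2, ….
Track B: -5, 12, 29, 46, 63. Linear: a_n = -22 + 17·n.
Position 16 falls in track A as its term 11, giving 66.

66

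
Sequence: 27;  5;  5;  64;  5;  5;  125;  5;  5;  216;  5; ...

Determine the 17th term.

Reading positions in blocks of 3 reveals the pattern ABB — 2 tracks woven together.
Subsequence A is 27, 64, 125, 216, which is consecutive cubes n³ from n = 3.
Subsequence B is 5, 5, 5, 5, 5, 5, 5, which is constant 5.
Position 17 falls in subsequence B as its term 11, giving 5.

5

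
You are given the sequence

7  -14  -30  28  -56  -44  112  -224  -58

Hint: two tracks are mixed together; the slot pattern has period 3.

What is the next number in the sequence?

448

The slot pattern repeats as AAB (period 3), so there are 2 interleaved tracks.
Track A: 7, -14, 28, -56, 112, -224. Geometric with ratio -2.
Track B: -30, -44, -58. Arithmetic with common difference −14.
Position 10 → track A, term 7 = 448.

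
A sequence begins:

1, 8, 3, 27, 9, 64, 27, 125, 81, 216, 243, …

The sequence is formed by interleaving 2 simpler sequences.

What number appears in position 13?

729

The terms cycle through 2 interleaved subsequences.
Subsequence A: 1, 3, 9, 27, 81, 243. Powers 3^0, 3^1, 3^2, ….
Subsequence B: 8, 27, 64, 125, 216. The cubes 2³, 3³, 4³, ….
The 13th slot belongs to subsequence A; its 7th term is 729.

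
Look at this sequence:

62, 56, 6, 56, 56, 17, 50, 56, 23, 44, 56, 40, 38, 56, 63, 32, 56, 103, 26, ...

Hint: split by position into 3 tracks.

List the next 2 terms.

The terms cycle through 3 interleaved subsequences.
Track A: 62, 56, 50, 44, 38, 32, 26 (arithmetic, step −6).
Track B: 56, 56, 56, 56, 56, 56 (constant 56).
Track C: 6, 17, 23, 40, 63, 103 (a Fibonacci-like recurrence a_n = a_{n-1} + a_{n-2}).
Position 20 falls in track B as its term 7, giving 56.
The 21st slot belongs to track C; its 7th term is 166.

56, 166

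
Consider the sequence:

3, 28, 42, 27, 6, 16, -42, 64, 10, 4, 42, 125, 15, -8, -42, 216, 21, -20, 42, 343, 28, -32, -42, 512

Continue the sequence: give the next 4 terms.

Split by position mod 4 into 4 tracks.
Subsequence A: 3, 6, 10, 15, 21, 28 (triangular numbers n(n+1)/2 for n = 2, 3, …).
Subsequence B: 28, 16, 4, -8, -20, -32 (linear: a_n = 40 − 12·n).
Subsequence C: 42, -42, 42, -42, 42, -42 (the oscillation 42·(−1)^(n+1)).
Subsequence D: 27, 64, 125, 216, 343, 512 (perfect cubes starting at 3³).
Term 25 comes from subsequence A (its 7th entry): 36.
Position 26 → subsequence B, term 7 = -44.
Term 27 comes from subsequence C (its 7th entry): 42.
Position 28 → subsequence D, term 7 = 729.

36, -44, 42, 729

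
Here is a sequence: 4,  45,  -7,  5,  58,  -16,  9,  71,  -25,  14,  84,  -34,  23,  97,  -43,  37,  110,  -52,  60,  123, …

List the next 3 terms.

Taking every 3rd term gives 3 separate tracks.
Track A: 4, 5, 9, 14, 23, 37, 60. Each term equals the sum of the previous two.
Track B: 45, 58, 71, 84, 97, 110, 123. Arithmetic, step +13.
Track C: -7, -16, -25, -34, -43, -52. Arithmetic with common difference −9.
The 21st slot belongs to track C; its 7th term is -61.
Term 22 comes from track A (its 8th entry): 97.
Term 23 comes from track B (its 8th entry): 136.

-61, 97, 136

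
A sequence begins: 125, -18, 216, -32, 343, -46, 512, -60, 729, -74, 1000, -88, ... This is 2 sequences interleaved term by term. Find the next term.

Positions 1, 3, 5, … form one subsequence and positions 2, 4, 6, … form another.
Stream A: 125, 216, 343, 512, 729, 1000. The cubes 5³, 6³, 7³, ….
Stream B: -18, -32, -46, -60, -74, -88. Arithmetic, step −14.
Position 13 → stream A, term 7 = 1331.

1331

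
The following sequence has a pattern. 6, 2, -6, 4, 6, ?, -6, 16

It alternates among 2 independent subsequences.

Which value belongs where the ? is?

8

Positions 1, 3, 5, … form one subsequence and positions 2, 4, 6, … form another.
Track A: 6, -6, 6, -6 — alternating ±6.
Track B: 2, 4, ?, 16 — geometric with ratio 2.
So the missing entry in track B is 8.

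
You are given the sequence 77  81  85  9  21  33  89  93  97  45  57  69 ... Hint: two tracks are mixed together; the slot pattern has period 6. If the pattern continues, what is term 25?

Positions follow the repeating pattern AAABBB; grouping by letter gives 2 tracks.
Subsequence A = 77, 81, 85, 89, 93, 97: adding 4 each time.
Subsequence B = 9, 21, 33, 45, 57, 69: arithmetic, step +12.
Position 25 falls in subsequence A as its term 13, giving 125.

125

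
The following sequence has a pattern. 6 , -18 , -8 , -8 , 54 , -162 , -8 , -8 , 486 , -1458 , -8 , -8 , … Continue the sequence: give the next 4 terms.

The slot pattern repeats as AABB (period 4), so there are 2 interleaved tracks.
Stream A = 6, -18, 54, -162, 486, -1458: geometric, ×-3 each step.
Stream B = -8, -8, -8, -8, -8, -8: the constant sequence -8.
The 13th slot belongs to stream A; its 7th term is 4374.
The 14th slot belongs to stream A; its 8th term is -13122.
Term 15 comes from stream B (its 7th entry): -8.
Term 16 comes from stream B (its 8th entry): -8.

4374, -13122, -8, -8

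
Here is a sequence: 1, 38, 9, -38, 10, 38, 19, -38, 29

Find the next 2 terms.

38, 48

The terms cycle through 2 interleaved subsequences.
Stream A: 1, 9, 10, 19, 29 (Fibonacci-style (each term is the sum of the two before it)).
Stream B: 38, -38, 38, -38 (the oscillation 38·(−1)^(n+1)).
Position 10 → stream B, term 5 = 38.
Position 11 → stream A, term 6 = 48.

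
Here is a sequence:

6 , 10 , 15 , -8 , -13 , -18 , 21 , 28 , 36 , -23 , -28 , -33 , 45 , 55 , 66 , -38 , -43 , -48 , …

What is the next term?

78

Positions follow the repeating pattern AAABBB; grouping by letter gives 2 tracks.
Subsequence A: 6, 10, 15, 21, 28, 36, 45, 55, 66. Triangular numbers starting at T_3.
Subsequence B: -8, -13, -18, -23, -28, -33, -38, -43, -48. Arithmetic with common difference −5.
Position 19 falls in subsequence A as its term 10, giving 78.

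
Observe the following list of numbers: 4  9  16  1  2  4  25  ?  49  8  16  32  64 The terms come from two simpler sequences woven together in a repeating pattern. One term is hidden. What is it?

36

The slot pattern repeats as AAABBB (period 6), so there are 2 interleaved tracks.
Track A = 4, 9, 16, 25, ?, 49, 64: perfect squares starting at 2².
Track B = 1, 2, 4, 8, 16, 32: powers of 2.
Filling track A at index 5 by its rule yields 36.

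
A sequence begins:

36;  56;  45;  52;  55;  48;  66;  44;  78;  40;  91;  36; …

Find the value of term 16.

The terms cycle through 2 interleaved subsequences.
Stream A: 36, 45, 55, 66, 78, 91. The triangular numbers T_8, T_9, ….
Stream B: 56, 52, 48, 44, 40, 36. Subtracting 4 each time.
Position 16 → stream B, term 8 = 28.

28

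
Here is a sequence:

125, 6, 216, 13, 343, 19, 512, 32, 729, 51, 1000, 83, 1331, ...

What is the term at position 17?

Positions 1, 3, 5, … form one subsequence and positions 2, 4, 6, … form another.
Track A: 125, 216, 343, 512, 729, 1000, 1331. Perfect cubes starting at 5³.
Track B: 6, 13, 19, 32, 51, 83. Each term equals the sum of the previous two.
Position 17 falls in track A as its term 9, giving 2197.

2197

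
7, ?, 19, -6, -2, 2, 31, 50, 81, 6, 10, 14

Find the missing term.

12

Positions follow the repeating pattern AAABBB; grouping by letter gives 2 tracks.
Track A: 7, ?, 19, 31, 50, 81 — a Fibonacci-like recurrence a_n = a_{n-1} + a_{n-2}.
Track B: -6, -2, 2, 6, 10, 14 — arithmetic with common difference +4.
Track A's pattern makes the blank 12.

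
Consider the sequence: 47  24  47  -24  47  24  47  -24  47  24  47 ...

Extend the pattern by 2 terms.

Positions 1, 3, 5, … form one subsequence and positions 2, 4, 6, … form another.
Subsequence A = 47, 47, 47, 47, 47, 47: always 47.
Subsequence B = 24, -24, 24, -24, 24: oscillating between 24 and -24.
The 12th slot belongs to subsequence B; its 6th term is -24.
Term 13 comes from subsequence A (its 7th entry): 47.

-24, 47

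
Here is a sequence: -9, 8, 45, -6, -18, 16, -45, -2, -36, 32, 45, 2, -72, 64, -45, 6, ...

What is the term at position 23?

-45

Split by position mod 4: positions 1, 5, 9, … form one track, and each other residue class forms its own.
Track A: -9, -18, -36, -72 — multiplying by 2 each time.
Track B: 8, 16, 32, 64 — powers 2^3, 2^4, 2^5, ….
Track C: 45, -45, 45, -45 — the oscillation 45·(−1)^(n+1).
Track D: -6, -2, 2, 6 — adding 4 each time.
Term 23 comes from track C (its 6th entry): -45.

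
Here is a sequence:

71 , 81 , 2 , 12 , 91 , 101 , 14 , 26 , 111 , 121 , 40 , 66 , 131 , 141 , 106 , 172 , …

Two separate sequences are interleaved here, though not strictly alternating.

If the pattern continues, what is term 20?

Positions follow the repeating pattern AABB; grouping by letter gives 2 tracks.
Track A = 71, 81, 91, 101, 111, 121, 131, 141: linear: a_n = 61 + 10·n.
Track B = 2, 12, 14, 26, 40, 66, 106, 172: a Fibonacci-like recurrence a_n = a_{n-1} + a_{n-2}.
Term 20 comes from track B (its 10th entry): 450.

450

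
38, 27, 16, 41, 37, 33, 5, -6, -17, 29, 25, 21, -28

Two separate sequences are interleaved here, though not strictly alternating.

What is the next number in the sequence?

Reading positions in blocks of 6 reveals the pattern AAABBB — 2 tracks woven together.
Stream A: 38, 27, 16, 5, -6, -17, -28 (arithmetic, step −11).
Stream B: 41, 37, 33, 29, 25, 21 (linear: a_n = 45 − 4·n).
Term 14 comes from stream A (its 8th entry): -39.

-39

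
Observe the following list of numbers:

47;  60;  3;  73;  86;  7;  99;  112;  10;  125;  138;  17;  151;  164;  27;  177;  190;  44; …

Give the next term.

203

Positions follow the repeating pattern AAB; grouping by letter gives 2 tracks.
Stream A: 47, 60, 73, 86, 99, 112, 125, 138, 151, 164, 177, 190 — arithmetic, step +13.
Stream B: 3, 7, 10, 17, 27, 44 — each term equals the sum of the previous two.
Term 19 comes from stream A (its 13th entry): 203.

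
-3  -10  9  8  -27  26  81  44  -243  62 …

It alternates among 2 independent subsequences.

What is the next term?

729

Split by position mod 2 into 2 tracks.
Track A: -3, 9, -27, 81, -243. A geometric progression (common ratio -3).
Track B: -10, 8, 26, 44, 62. Linear: a_n = -28 + 18·n.
Position 11 falls in track A as its term 6, giving 729.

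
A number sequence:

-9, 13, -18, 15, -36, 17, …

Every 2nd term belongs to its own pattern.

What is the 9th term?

-144

Positions 1, 3, 5, … form one subsequence and positions 2, 4, 6, … form another.
Track A: -9, -18, -36. Geometric with ratio 2.
Track B: 13, 15, 17. Arithmetic, step +2.
Position 9 → track A, term 5 = -144.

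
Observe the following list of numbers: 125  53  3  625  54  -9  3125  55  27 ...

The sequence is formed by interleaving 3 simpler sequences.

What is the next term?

Split by position mod 3: positions 1, 4, 7, … form one track, and each other residue class forms its own.
Track A is 125, 625, 3125, which is powers 5^3, 5^4, 5^5, ….
Track B is 53, 54, 55, which is arithmetic with common difference +1.
Track C is 3, -9, 27, which is geometric, ×-3 each step.
Term 10 comes from track A (its 4th entry): 15625.

15625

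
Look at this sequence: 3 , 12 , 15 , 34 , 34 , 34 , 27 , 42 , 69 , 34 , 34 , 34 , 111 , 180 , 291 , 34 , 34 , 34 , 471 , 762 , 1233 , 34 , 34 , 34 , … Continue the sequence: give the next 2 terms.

1995, 3228

Reading positions in blocks of 6 reveals the pattern AAABBB — 2 tracks woven together.
Stream A: 3, 12, 15, 27, 42, 69, 111, 180, 291, 471, 762, 1233. A Fibonacci-like recurrence a_n = a_{n-1} + a_{n-2}.
Stream B: 34, 34, 34, 34, 34, 34, 34, 34, 34, 34, 34, 34. Constant 34.
Position 25 falls in stream A as its term 13, giving 1995.
Position 26 falls in stream A as its term 14, giving 3228.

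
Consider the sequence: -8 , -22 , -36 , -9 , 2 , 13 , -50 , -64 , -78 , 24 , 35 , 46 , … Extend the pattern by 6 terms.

-92, -106, -120, 57, 68, 79

Reading positions in blocks of 6 reveals the pattern AAABBB — 2 tracks woven together.
Track A is -8, -22, -36, -50, -64, -78, which is subtracting 14 each time.
Track B is -9, 2, 13, 24, 35, 46, which is adding 11 each time.
The 13th slot belongs to track A; its 7th term is -92.
Term 14 comes from track A (its 8th entry): -106.
Term 15 comes from track A (its 9th entry): -120.
The 16th slot belongs to track B; its 7th term is 57.
Term 17 comes from track B (its 8th entry): 68.
Position 18 falls in track B as its term 9, giving 79.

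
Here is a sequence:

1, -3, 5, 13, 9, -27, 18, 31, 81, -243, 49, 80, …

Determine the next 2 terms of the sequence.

729, -2187

Reading positions in blocks of 4 reveals the pattern AABB — 2 tracks woven together.
Track A = 1, -3, 9, -27, 81, -243: multiplying by -3 each time.
Track B = 5, 13, 18, 31, 49, 80: a Fibonacci-like recurrence a_n = a_{n-1} + a_{n-2}.
Position 13 falls in track A as its term 7, giving 729.
The 14th slot belongs to track A; its 8th term is -2187.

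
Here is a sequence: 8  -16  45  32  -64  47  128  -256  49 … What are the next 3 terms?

512, -1024, 51

Reading positions in blocks of 3 reveals the pattern AAB — 2 tracks woven together.
Track A: 8, -16, 32, -64, 128, -256. Geometric, ×-2 each step.
Track B: 45, 47, 49. Arithmetic with common difference +2.
Position 10 falls in track A as its term 7, giving 512.
The 11th slot belongs to track A; its 8th term is -1024.
Position 12 → track B, term 4 = 51.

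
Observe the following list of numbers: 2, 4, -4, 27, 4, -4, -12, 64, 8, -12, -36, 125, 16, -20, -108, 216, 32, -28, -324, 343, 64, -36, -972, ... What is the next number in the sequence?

Read the sequence 4 terms at a time; column i is its own pattern.
Subsequence A: 2, 4, 8, 16, 32, 64. Powers of 2.
Subsequence B: 4, -4, -12, -20, -28, -36. Arithmetic, step −8.
Subsequence C: -4, -12, -36, -108, -324, -972. Geometric, ×3 each step.
Subsequence D: 27, 64, 125, 216, 343. The cubes 3³, 4³, 5³, ….
Position 24 → subsequence D, term 6 = 512.

512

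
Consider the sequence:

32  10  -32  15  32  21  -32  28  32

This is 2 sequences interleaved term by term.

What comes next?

The terms cycle through 2 interleaved subsequences.
Subsequence A: 32, -32, 32, -32, 32 — the oscillation 32·(−1)^(n+1).
Subsequence B: 10, 15, 21, 28 — triangular numbers starting at T_4.
Term 10 comes from subsequence B (its 5th entry): 36.

36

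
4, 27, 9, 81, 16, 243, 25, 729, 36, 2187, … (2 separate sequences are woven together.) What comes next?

The terms cycle through 2 interleaved subsequences.
Subsequence A: 4, 9, 16, 25, 36 — consecutive squares n² from n = 2.
Subsequence B: 27, 81, 243, 729, 2187 — successive powers of 3.
Position 11 → subsequence A, term 6 = 49.

49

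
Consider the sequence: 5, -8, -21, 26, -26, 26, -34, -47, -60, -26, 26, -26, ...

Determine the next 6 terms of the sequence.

-73, -86, -99, 26, -26, 26

Reading positions in blocks of 6 reveals the pattern AAABBB — 2 tracks woven together.
Track A is 5, -8, -21, -34, -47, -60, which is subtracting 13 each time.
Track B is 26, -26, 26, -26, 26, -26, which is alternating ±26.
Term 13 comes from track A (its 7th entry): -73.
Position 14 falls in track A as its term 8, giving -86.
Position 15 falls in track A as its term 9, giving -99.
Position 16 → track B, term 7 = 26.
Position 17 → track B, term 8 = -26.
Position 18 falls in track B as its term 9, giving 26.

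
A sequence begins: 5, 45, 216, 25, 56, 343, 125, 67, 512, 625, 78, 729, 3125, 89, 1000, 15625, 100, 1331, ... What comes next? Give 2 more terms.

78125, 111

Split by position mod 3: positions 1, 4, 7, … form one track, and each other residue class forms its own.
Track A = 5, 25, 125, 625, 3125, 15625: powers of 5.
Track B = 45, 56, 67, 78, 89, 100: arithmetic with common difference +11.
Track C = 216, 343, 512, 729, 1000, 1331: perfect cubes starting at 6³.
The 19th slot belongs to track A; its 7th term is 78125.
Term 20 comes from track B (its 7th entry): 111.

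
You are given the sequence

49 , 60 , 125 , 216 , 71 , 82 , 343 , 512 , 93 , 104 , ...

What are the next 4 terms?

Positions follow the repeating pattern AABB; grouping by letter gives 2 tracks.
Subsequence A: 49, 60, 71, 82, 93, 104 — linear: a_n = 38 + 11·n.
Subsequence B: 125, 216, 343, 512 — perfect cubes starting at 5³.
Term 11 comes from subsequence B (its 5th entry): 729.
Position 12 → subsequence B, term 6 = 1000.
Position 13 falls in subsequence A as its term 7, giving 115.
The 14th slot belongs to subsequence A; its 8th term is 126.

729, 1000, 115, 126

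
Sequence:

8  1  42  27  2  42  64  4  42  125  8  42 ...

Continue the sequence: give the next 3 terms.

216, 16, 42

Taking every 3rd term gives 3 separate tracks.
Track A is 8, 27, 64, 125, which is perfect cubes starting at 2³.
Track B is 1, 2, 4, 8, which is successive powers of 2.
Track C is 42, 42, 42, 42, which is always 42.
The 13th slot belongs to track A; its 5th term is 216.
Position 14 falls in track B as its term 5, giving 16.
Position 15 falls in track C as its term 5, giving 42.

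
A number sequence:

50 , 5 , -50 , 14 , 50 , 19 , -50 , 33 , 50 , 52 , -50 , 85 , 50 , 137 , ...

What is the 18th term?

359

The terms cycle through 2 interleaved subsequences.
Subsequence A is 50, -50, 50, -50, 50, -50, 50, which is alternating ±50.
Subsequence B is 5, 14, 19, 33, 52, 85, 137, which is a Fibonacci-like recurrence a_n = a_{n-1} + a_{n-2}.
The 18th slot belongs to subsequence B; its 9th term is 359.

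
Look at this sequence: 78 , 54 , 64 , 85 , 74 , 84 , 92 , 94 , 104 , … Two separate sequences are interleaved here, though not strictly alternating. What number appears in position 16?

Reading positions in blocks of 3 reveals the pattern ABB — 2 tracks woven together.
Track A is 78, 85, 92, which is linear: a_n = 71 + 7·n.
Track B is 54, 64, 74, 84, 94, 104, which is adding 10 each time.
Term 16 comes from track A (its 6th entry): 113.

113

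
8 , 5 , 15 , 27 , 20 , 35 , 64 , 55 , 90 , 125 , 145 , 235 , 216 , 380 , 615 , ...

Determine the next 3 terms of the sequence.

343, 995, 1610

Reading positions in blocks of 3 reveals the pattern ABB — 2 tracks woven together.
Track A = 8, 27, 64, 125, 216: the cubes 2³, 3³, 4³, ….
Track B = 5, 15, 20, 35, 55, 90, 145, 235, 380, 615: Fibonacci-style (each term is the sum of the two before it).
The 16th slot belongs to track A; its 6th term is 343.
Position 17 → track B, term 11 = 995.
The 18th slot belongs to track B; its 12th term is 1610.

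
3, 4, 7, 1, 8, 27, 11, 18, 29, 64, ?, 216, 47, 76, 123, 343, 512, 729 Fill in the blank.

125

Reading positions in blocks of 6 reveals the pattern AAABBB — 2 tracks woven together.
Track A: 3, 4, 7, 11, 18, 29, 47, 76, 123 — each term equals the sum of the previous two.
Track B: 1, 8, 27, 64, ?, 216, 343, 512, 729 — the cubes 1³, 2³, 3³, ….
So the missing entry in track B is 125.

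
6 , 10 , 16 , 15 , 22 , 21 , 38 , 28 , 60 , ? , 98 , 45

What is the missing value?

The terms cycle through 2 interleaved subsequences.
Track A = 6, 16, 22, 38, 60, 98: a Fibonacci-like recurrence a_n = a_{n-1} + a_{n-2}.
Track B = 10, 15, 21, 28, ?, 45: triangular numbers n(n+1)/2 for n = 4, 5, ….
The gap is track B's term 5; the rule gives 36.

36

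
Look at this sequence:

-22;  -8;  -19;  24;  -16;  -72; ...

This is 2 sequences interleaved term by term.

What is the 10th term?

Odd-indexed and even-indexed terms follow separate rules.
Track A = -22, -19, -16: arithmetic, step +3.
Track B = -8, 24, -72: geometric, ×-3 each step.
The 10th slot belongs to track B; its 5th term is -648.

-648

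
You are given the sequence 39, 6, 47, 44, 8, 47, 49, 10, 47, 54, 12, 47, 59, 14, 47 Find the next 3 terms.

64, 16, 47

Split by position mod 3 into 3 tracks.
Track A: 39, 44, 49, 54, 59. Arithmetic with common difference +5.
Track B: 6, 8, 10, 12, 14. Linear: a_n = 4 + 2·n.
Track C: 47, 47, 47, 47, 47. Constant 47.
Term 16 comes from track A (its 6th entry): 64.
The 17th slot belongs to track B; its 6th term is 16.
Term 18 comes from track C (its 6th entry): 47.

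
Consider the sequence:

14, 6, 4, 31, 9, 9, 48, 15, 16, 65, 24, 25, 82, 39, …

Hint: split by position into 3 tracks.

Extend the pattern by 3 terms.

36, 99, 63

Read the sequence 3 terms at a time; column i is its own pattern.
Track A = 14, 31, 48, 65, 82: arithmetic with common difference +17.
Track B = 6, 9, 15, 24, 39: Fibonacci-style (each term is the sum of the two before it).
Track C = 4, 9, 16, 25: consecutive squares n² from n = 2.
The 15th slot belongs to track C; its 5th term is 36.
Position 16 falls in track A as its term 6, giving 99.
Term 17 comes from track B (its 6th entry): 63.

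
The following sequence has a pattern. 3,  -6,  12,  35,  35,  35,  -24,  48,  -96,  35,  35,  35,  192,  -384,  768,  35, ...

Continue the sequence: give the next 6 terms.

35, 35, -1536, 3072, -6144, 35

The slot pattern repeats as AAABBB (period 6), so there are 2 interleaved tracks.
Stream A is 3, -6, 12, -24, 48, -96, 192, -384, 768, which is multiplying by -2 each time.
Stream B is 35, 35, 35, 35, 35, 35, 35, which is the constant sequence 35.
Position 17 → stream B, term 8 = 35.
Position 18 → stream B, term 9 = 35.
Term 19 comes from stream A (its 10th entry): -1536.
The 20th slot belongs to stream A; its 11th term is 3072.
Position 21 falls in stream A as its term 12, giving -6144.
Position 22 → stream B, term 10 = 35.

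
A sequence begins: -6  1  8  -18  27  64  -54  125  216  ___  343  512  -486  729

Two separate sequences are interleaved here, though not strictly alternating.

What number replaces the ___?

-162

The slot pattern repeats as ABB (period 3), so there are 2 interleaved tracks.
Track A: -6, -18, -54, ?, -486 (a geometric progression (common ratio 3)).
Track B: 1, 8, 27, 64, 125, 216, 343, 512, 729 (perfect cubes starting at 1³).
Track A's pattern makes the blank -162.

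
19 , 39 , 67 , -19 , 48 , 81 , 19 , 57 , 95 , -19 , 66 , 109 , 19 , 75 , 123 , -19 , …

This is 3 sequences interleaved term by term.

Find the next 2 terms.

Split by position mod 3 into 3 tracks.
Stream A: 19, -19, 19, -19, 19, -19. Oscillating between 19 and -19.
Stream B: 39, 48, 57, 66, 75. Arithmetic with common difference +9.
Stream C: 67, 81, 95, 109, 123. Linear: a_n = 53 + 14·n.
Position 17 falls in stream B as its term 6, giving 84.
Term 18 comes from stream C (its 6th entry): 137.

84, 137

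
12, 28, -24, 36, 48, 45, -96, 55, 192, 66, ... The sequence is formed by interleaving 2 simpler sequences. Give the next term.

The terms cycle through 2 interleaved subsequences.
Subsequence A: 12, -24, 48, -96, 192 — a geometric progression (common ratio -2).
Subsequence B: 28, 36, 45, 55, 66 — triangular numbers starting at T_7.
Term 11 comes from subsequence A (its 6th entry): -384.

-384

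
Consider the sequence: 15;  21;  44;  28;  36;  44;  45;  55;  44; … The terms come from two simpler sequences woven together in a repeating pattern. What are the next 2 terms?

Reading positions in blocks of 3 reveals the pattern AAB — 2 tracks woven together.
Track A = 15, 21, 28, 36, 45, 55: triangular numbers starting at T_5.
Track B = 44, 44, 44: the constant sequence 44.
Position 10 falls in track A as its term 7, giving 66.
Position 11 → track A, term 8 = 78.

66, 78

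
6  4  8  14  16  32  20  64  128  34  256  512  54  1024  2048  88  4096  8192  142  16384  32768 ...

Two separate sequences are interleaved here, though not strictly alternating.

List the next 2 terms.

The slot pattern repeats as ABB (period 3), so there are 2 interleaved tracks.
Track A = 6, 14, 20, 34, 54, 88, 142: each term equals the sum of the previous two.
Track B = 4, 8, 16, 32, 64, 128, 256, 512, 1024, 2048, 4096, 8192, 16384, 32768: successive powers of 2.
Position 22 falls in track A as its term 8, giving 230.
The 23rd slot belongs to track B; its 15th term is 65536.

230, 65536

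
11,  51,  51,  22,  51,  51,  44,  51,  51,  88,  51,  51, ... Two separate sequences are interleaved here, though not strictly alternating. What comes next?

176

The slot pattern repeats as ABB (period 3), so there are 2 interleaved tracks.
Track A: 11, 22, 44, 88. Geometric with ratio 2.
Track B: 51, 51, 51, 51, 51, 51, 51, 51. The constant sequence 51.
Position 13 falls in track A as its term 5, giving 176.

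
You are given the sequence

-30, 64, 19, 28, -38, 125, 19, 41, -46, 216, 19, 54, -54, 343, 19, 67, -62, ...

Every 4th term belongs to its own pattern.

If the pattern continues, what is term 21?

Read the sequence 4 terms at a time; column i is its own pattern.
Track A: -30, -38, -46, -54, -62 — arithmetic, step −8.
Track B: 64, 125, 216, 343 — perfect cubes starting at 4³.
Track C: 19, 19, 19, 19 — always 19.
Track D: 28, 41, 54, 67 — arithmetic, step +13.
Position 21 → track A, term 6 = -70.

-70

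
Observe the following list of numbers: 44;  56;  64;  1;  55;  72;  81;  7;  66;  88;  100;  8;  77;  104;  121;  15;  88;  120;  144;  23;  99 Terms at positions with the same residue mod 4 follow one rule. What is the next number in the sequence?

The terms cycle through 4 interleaved subsequences.
Track A: 44, 55, 66, 77, 88, 99. Arithmetic, step +11.
Track B: 56, 72, 88, 104, 120. Arithmetic, step +16.
Track C: 64, 81, 100, 121, 144. Consecutive squares n² from n = 8.
Track D: 1, 7, 8, 15, 23. A Fibonacci-like recurrence a_n = a_{n-1} + a_{n-2}.
Position 22 falls in track B as its term 6, giving 136.

136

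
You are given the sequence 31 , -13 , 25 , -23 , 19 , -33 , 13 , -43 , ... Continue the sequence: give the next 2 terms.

Taking every 2nd term gives 2 separate tracks.
Track A: 31, 25, 19, 13. Subtracting 6 each time.
Track B: -13, -23, -33, -43. Subtracting 10 each time.
Position 9 falls in track A as its term 5, giving 7.
Term 10 comes from track B (its 5th entry): -53.

7, -53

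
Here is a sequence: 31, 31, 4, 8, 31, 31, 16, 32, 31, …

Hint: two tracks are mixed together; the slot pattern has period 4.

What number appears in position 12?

Positions follow the repeating pattern AABB; grouping by letter gives 2 tracks.
Track A = 31, 31, 31, 31, 31: constant 31.
Track B = 4, 8, 16, 32: geometric with ratio 2.
The 12th slot belongs to track B; its 6th term is 128.

128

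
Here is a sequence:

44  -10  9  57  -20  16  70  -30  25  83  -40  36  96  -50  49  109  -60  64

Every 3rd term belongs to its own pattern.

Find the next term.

122

Split by position mod 3 into 3 tracks.
Track A: 44, 57, 70, 83, 96, 109 (arithmetic, step +13).
Track B: -10, -20, -30, -40, -50, -60 (arithmetic, step −10).
Track C: 9, 16, 25, 36, 49, 64 (consecutive squares n² from n = 3).
Position 19 → track A, term 7 = 122.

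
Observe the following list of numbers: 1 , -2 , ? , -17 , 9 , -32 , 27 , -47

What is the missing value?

3

The terms cycle through 2 interleaved subsequences.
Stream A = 1, ?, 9, 27: powers of 3.
Stream B = -2, -17, -32, -47: linear: a_n = 13 − 15·n.
The gap is stream A's term 2; the rule gives 3.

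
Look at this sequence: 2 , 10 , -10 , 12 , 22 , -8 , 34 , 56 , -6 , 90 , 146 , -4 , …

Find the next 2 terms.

The slot pattern repeats as AAB (period 3), so there are 2 interleaved tracks.
Stream A is 2, 10, 12, 22, 34, 56, 90, 146, which is each term equals the sum of the previous two.
Stream B is -10, -8, -6, -4, which is arithmetic, step +2.
The 13th slot belongs to stream A; its 9th term is 236.
Term 14 comes from stream A (its 10th entry): 382.

236, 382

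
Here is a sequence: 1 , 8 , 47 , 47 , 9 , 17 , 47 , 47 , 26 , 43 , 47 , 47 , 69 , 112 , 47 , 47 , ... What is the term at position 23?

The slot pattern repeats as AABB (period 4), so there are 2 interleaved tracks.
Stream A is 1, 8, 9, 17, 26, 43, 69, 112, which is a Fibonacci-like recurrence a_n = a_{n-1} + a_{n-2}.
Stream B is 47, 47, 47, 47, 47, 47, 47, 47, which is the constant sequence 47.
Position 23 falls in stream B as its term 11, giving 47.

47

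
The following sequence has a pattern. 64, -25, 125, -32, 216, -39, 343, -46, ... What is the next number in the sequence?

512

Positions 1, 3, 5, … form one subsequence and positions 2, 4, 6, … form another.
Stream A: 64, 125, 216, 343 — consecutive cubes n³ from n = 4.
Stream B: -25, -32, -39, -46 — linear: a_n = -18 − 7·n.
Term 9 comes from stream A (its 5th entry): 512.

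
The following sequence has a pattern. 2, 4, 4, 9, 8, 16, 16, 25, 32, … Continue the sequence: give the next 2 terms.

36, 64

Split by position mod 2 into 2 tracks.
Track A is 2, 4, 8, 16, 32, which is multiplying by 2 each time.
Track B is 4, 9, 16, 25, which is consecutive squares n² from n = 2.
The 10th slot belongs to track B; its 5th term is 36.
Position 11 → track A, term 6 = 64.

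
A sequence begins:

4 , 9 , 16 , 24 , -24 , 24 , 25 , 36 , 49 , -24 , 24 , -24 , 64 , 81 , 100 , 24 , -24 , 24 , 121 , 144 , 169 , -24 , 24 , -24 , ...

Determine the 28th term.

Positions follow the repeating pattern AAABBB; grouping by letter gives 2 tracks.
Subsequence A: 4, 9, 16, 25, 36, 49, 64, 81, 100, 121, 144, 169 (consecutive squares n² from n = 2).
Subsequence B: 24, -24, 24, -24, 24, -24, 24, -24, 24, -24, 24, -24 (oscillating between 24 and -24).
Position 28 → subsequence B, term 13 = 24.

24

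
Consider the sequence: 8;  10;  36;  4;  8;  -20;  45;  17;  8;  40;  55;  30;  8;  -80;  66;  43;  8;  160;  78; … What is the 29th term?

The terms cycle through 4 interleaved subsequences.
Track A: 8, 8, 8, 8, 8. Constant 8.
Track B: 10, -20, 40, -80, 160. Geometric with ratio -2.
Track C: 36, 45, 55, 66, 78. Triangular numbers starting at T_8.
Track D: 4, 17, 30, 43. Linear: a_n = -9 + 13·n.
Position 29 falls in track A as its term 8, giving 8.

8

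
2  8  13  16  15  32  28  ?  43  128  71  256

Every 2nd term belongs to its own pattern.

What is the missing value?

Positions 1, 3, 5, … form one subsequence and positions 2, 4, 6, … form another.
Stream A: 2, 13, 15, 28, 43, 71. Fibonacci-style (each term is the sum of the two before it).
Stream B: 8, 16, 32, ?, 128, 256. Powers of 2.
The gap is stream B's term 4; the rule gives 64.

64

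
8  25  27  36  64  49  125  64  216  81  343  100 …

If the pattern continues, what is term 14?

121

The terms cycle through 2 interleaved subsequences.
Track A: 8, 27, 64, 125, 216, 343 — the cubes 2³, 3³, 4³, ….
Track B: 25, 36, 49, 64, 81, 100 — the squares 5², 6², 7², ….
The 14th slot belongs to track B; its 7th term is 121.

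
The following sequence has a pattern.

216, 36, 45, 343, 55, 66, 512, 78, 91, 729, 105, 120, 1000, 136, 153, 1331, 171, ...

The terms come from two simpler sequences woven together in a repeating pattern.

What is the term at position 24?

Positions follow the repeating pattern ABB; grouping by letter gives 2 tracks.
Track A = 216, 343, 512, 729, 1000, 1331: consecutive cubes n³ from n = 6.
Track B = 36, 45, 55, 66, 78, 91, 105, 120, 136, 153, 171: triangular numbers starting at T_8.
Position 24 → track B, term 16 = 276.

276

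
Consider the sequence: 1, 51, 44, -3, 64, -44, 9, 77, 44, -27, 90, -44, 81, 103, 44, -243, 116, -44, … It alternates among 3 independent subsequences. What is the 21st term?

44

Read the sequence 3 terms at a time; column i is its own pattern.
Track A = 1, -3, 9, -27, 81, -243: geometric, ×-3 each step.
Track B = 51, 64, 77, 90, 103, 116: arithmetic, step +13.
Track C = 44, -44, 44, -44, 44, -44: the oscillation 44·(−1)^(n+1).
The 21st slot belongs to track C; its 7th term is 44.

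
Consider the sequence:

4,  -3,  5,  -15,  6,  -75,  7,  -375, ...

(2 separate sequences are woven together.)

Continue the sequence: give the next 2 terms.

Odd-indexed and even-indexed terms follow separate rules.
Subsequence A: 4, 5, 6, 7. Arithmetic, step +1.
Subsequence B: -3, -15, -75, -375. A geometric progression (common ratio 5).
Term 9 comes from subsequence A (its 5th entry): 8.
Position 10 → subsequence B, term 5 = -1875.

8, -1875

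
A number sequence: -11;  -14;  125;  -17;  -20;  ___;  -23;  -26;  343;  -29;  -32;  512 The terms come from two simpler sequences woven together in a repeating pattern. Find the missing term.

216

Positions follow the repeating pattern AAB; grouping by letter gives 2 tracks.
Stream A is -11, -14, -17, -20, -23, -26, -29, -32, which is subtracting 3 each time.
Stream B is 125, ?, 343, 512, which is the cubes 5³, 6³, 7³, ….
Filling stream B at index 2 by its rule yields 216.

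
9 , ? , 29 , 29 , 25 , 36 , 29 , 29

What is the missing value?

Reading positions in blocks of 4 reveals the pattern AABB — 2 tracks woven together.
Stream A: 9, ?, 25, 36 — perfect squares starting at 3².
Stream B: 29, 29, 29, 29 — always 29.
The gap is stream A's term 2; the rule gives 16.

16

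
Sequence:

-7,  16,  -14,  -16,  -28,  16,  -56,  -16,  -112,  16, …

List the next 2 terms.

-224, -16

The terms cycle through 2 interleaved subsequences.
Track A: -7, -14, -28, -56, -112 (a geometric progression (common ratio 2)).
Track B: 16, -16, 16, -16, 16 (alternating ±16).
The 11th slot belongs to track A; its 6th term is -224.
Position 12 → track B, term 6 = -16.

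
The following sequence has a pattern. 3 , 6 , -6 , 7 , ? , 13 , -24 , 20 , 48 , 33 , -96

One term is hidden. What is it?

The terms cycle through 2 interleaved subsequences.
Subsequence A = 3, -6, ?, -24, 48, -96: a geometric progression (common ratio -2).
Subsequence B = 6, 7, 13, 20, 33: Fibonacci-style (each term is the sum of the two before it).
The gap is subsequence A's term 3; the rule gives 12.

12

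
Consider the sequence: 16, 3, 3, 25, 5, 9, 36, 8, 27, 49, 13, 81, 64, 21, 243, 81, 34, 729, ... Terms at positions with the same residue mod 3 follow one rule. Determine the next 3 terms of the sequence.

100, 55, 2187

Split by position mod 3 into 3 tracks.
Track A: 16, 25, 36, 49, 64, 81 (perfect squares starting at 4²).
Track B: 3, 5, 8, 13, 21, 34 (each term equals the sum of the previous two).
Track C: 3, 9, 27, 81, 243, 729 (powers 3^1, 3^2, 3^3, …).
The 19th slot belongs to track A; its 7th term is 100.
Position 20 falls in track B as its term 7, giving 55.
Position 21 → track C, term 7 = 2187.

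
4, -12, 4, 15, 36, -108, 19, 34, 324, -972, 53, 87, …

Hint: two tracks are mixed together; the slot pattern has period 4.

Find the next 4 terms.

2916, -8748, 140, 227

Positions follow the repeating pattern AABB; grouping by letter gives 2 tracks.
Stream A: 4, -12, 36, -108, 324, -972. A geometric progression (common ratio -3).
Stream B: 4, 15, 19, 34, 53, 87. A Fibonacci-like recurrence a_n = a_{n-1} + a_{n-2}.
Term 13 comes from stream A (its 7th entry): 2916.
Position 14 falls in stream A as its term 8, giving -8748.
The 15th slot belongs to stream B; its 7th term is 140.
The 16th slot belongs to stream B; its 8th term is 227.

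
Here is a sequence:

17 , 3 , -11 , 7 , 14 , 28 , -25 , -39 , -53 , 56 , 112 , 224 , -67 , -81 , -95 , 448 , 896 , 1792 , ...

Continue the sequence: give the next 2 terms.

Positions follow the repeating pattern AAABBB; grouping by letter gives 2 tracks.
Track A: 17, 3, -11, -25, -39, -53, -67, -81, -95 (arithmetic with common difference −14).
Track B: 7, 14, 28, 56, 112, 224, 448, 896, 1792 (a geometric progression (common ratio 2)).
Position 19 falls in track A as its term 10, giving -109.
Position 20 falls in track A as its term 11, giving -123.

-109, -123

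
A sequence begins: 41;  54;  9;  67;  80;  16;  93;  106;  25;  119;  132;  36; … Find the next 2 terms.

145, 158

Reading positions in blocks of 3 reveals the pattern AAB — 2 tracks woven together.
Subsequence A: 41, 54, 67, 80, 93, 106, 119, 132 (linear: a_n = 28 + 13·n).
Subsequence B: 9, 16, 25, 36 (perfect squares starting at 3²).
Position 13 → subsequence A, term 9 = 145.
The 14th slot belongs to subsequence A; its 10th term is 158.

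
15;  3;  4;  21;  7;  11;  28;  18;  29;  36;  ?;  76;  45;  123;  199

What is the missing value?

The slot pattern repeats as ABB (period 3), so there are 2 interleaved tracks.
Stream A is 15, 21, 28, 36, 45, which is triangular numbers starting at T_5.
Stream B is 3, 4, 7, 11, 18, 29, ?, 76, 123, 199, which is each term equals the sum of the previous two.
The gap is stream B's term 7; the rule gives 47.

47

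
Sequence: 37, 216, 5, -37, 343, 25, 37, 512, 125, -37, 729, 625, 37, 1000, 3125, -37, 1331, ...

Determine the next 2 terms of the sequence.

15625, 37

The terms cycle through 3 interleaved subsequences.
Stream A is 37, -37, 37, -37, 37, -37, which is oscillating between 37 and -37.
Stream B is 216, 343, 512, 729, 1000, 1331, which is perfect cubes starting at 6³.
Stream C is 5, 25, 125, 625, 3125, which is powers 5^1, 5^2, 5^3, ….
The 18th slot belongs to stream C; its 6th term is 15625.
Position 19 → stream A, term 7 = 37.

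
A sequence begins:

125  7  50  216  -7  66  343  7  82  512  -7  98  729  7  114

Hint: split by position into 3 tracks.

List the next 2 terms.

Split by position mod 3 into 3 tracks.
Track A: 125, 216, 343, 512, 729 — the cubes 5³, 6³, 7³, ….
Track B: 7, -7, 7, -7, 7 — alternating ±7.
Track C: 50, 66, 82, 98, 114 — linear: a_n = 34 + 16·n.
Position 16 falls in track A as its term 6, giving 1000.
Position 17 falls in track B as its term 6, giving -7.

1000, -7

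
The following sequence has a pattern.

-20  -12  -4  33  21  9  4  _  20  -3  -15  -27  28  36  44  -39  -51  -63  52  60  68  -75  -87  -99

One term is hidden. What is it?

Positions follow the repeating pattern AAABBB; grouping by letter gives 2 tracks.
Subsequence A = -20, -12, -4, 4, ?, 20, 28, 36, 44, 52, 60, 68: arithmetic with common difference +8.
Subsequence B = 33, 21, 9, -3, -15, -27, -39, -51, -63, -75, -87, -99: arithmetic with common difference −12.
So the missing entry in subsequence A is 12.

12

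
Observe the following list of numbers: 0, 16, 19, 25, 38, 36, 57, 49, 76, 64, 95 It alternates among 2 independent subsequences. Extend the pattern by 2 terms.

81, 114

The terms cycle through 2 interleaved subsequences.
Stream A is 0, 19, 38, 57, 76, 95, which is arithmetic, step +19.
Stream B is 16, 25, 36, 49, 64, which is perfect squares starting at 4².
Term 12 comes from stream B (its 6th entry): 81.
The 13th slot belongs to stream A; its 7th term is 114.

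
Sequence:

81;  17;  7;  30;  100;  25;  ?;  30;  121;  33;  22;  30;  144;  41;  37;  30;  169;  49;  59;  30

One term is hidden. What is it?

15

Taking every 4th term gives 4 separate tracks.
Track A = 81, 100, 121, 144, 169: the squares 9², 10², 11², ….
Track B = 17, 25, 33, 41, 49: arithmetic with common difference +8.
Track C = 7, ?, 22, 37, 59: a Fibonacci-like recurrence a_n = a_{n-1} + a_{n-2}.
Track D = 30, 30, 30, 30, 30: the constant sequence 30.
So the missing entry in track C is 15.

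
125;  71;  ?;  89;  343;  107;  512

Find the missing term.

Positions 1, 3, 5, … form one subsequence and positions 2, 4, 6, … form another.
Subsequence A: 125, ?, 343, 512 (consecutive cubes n³ from n = 5).
Subsequence B: 71, 89, 107 (arithmetic with common difference +18).
Subsequence A's pattern makes the blank 216.

216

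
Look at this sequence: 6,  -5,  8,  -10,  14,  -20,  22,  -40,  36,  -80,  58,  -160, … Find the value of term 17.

246

Split by position mod 2 into 2 tracks.
Track A is 6, 8, 14, 22, 36, 58, which is each term equals the sum of the previous two.
Track B is -5, -10, -20, -40, -80, -160, which is geometric with ratio 2.
The 17th slot belongs to track A; its 9th term is 246.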